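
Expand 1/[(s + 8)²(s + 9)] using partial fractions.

Cover-up at s=-9: γ = 1/(-9 + 8)² = 1. Cover-up at s=-8: β = 1/(-8 + 9) = 1. Comparing s² coeff: α = -γ = -1
Result: -1/(s + 8) + 1/(s + 8)² + 1/(s + 9)


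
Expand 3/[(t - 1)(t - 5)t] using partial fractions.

Using cover-up method: α = -3/4, β = 3/20, γ = 3/5
Result: (-3/4)/(t - 1) + (3/20)/(t - 5) + (3/5)/t


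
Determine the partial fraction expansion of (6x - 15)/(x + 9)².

(6x - 15) = P(x + 9) + Q. At x = -9: Q = 6·(-9) - 15 = -69. Coeff of x: P = 6
Result: 6/(x + 9) - 69/(x + 9)²


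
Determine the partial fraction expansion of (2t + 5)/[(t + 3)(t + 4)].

At t=-3: P = (2·(-3) + 5)/(-3 + 4) = -1. At t=-4: Q = (2·(-4) + 5)/(-4 + 3) = 3
Result: -1/(t + 3) + 3/(t + 4)


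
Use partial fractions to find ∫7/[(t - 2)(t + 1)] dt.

Decompose: 7/[(t - 2)(t + 1)] = (7/3)/(t - 2) - (7/3)/(t + 1). Integrate each term: (7/3) ln|(t - 2)| - (7/3) ln|(t + 1)| + C


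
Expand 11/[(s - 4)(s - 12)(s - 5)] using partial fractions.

Using cover-up method: P = 11/8, Q = 11/56, R = -11/7
Result: (11/8)/(s - 4) + (11/56)/(s - 12) - (11/7)/(s - 5)


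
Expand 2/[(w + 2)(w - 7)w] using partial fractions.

Using cover-up method: P = 1/9, Q = 2/63, R = -1/7
Result: (1/9)/(w + 2) + (2/63)/(w - 7) - (1/7)/w


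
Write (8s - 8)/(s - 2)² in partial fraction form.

(8s - 8) = α(s - 2) + β. At s = 2: β = 8·2 - 8 = 8. Coeff of s: α = 8
Result: 8/(s - 2) + 8/(s - 2)²


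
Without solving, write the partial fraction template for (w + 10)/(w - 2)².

Repeated linear factor: P/(w - 2) + Q/(w - 2)²


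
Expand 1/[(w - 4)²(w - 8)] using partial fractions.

Cover-up at w=8: R = 1/(8 - 4)² = 1/16. Cover-up at w=4: Q = 1/(4 - 8) = -1/4. Comparing w² coeff: P = -R = -1/16
Result: (-1/16)/(w - 4) - (1/4)/(w - 4)² + (1/16)/(w - 8)


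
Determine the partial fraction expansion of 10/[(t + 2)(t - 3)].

10/(t + 2)(t - 3) = α/(t + 2) + β/(t - 3). α = 10/(-2 - 3) = -2, β = 10/(3 + 2) = 2
Result: -2/(t + 2) + 2/(t - 3)


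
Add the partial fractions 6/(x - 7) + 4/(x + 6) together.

Common denominator (x - 7)(x + 6). Numerator: 6(x + 6) + 4(x - 7) = (6x + 36) + (4x - 28) = 10x + 8
Result: (10x + 8)/[(x - 7)(x + 6)]


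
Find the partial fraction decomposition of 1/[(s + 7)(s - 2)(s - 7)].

Using cover-up method: A = 1/126, B = -1/45, C = 1/70
Result: (1/126)/(s + 7) - (1/45)/(s - 2) + (1/70)/(s - 7)


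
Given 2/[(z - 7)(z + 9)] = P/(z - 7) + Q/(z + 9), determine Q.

Cover-up at z = -9: Q = 2/(-9 - 7) = -2/16 = -1/8


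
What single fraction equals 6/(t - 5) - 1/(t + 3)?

Common denominator (t - 5)(t + 3). Numerator: 6(t + 3) - 1(t - 5) = (6t + 18) - (t - 5) = 5t + 23
Result: (5t + 23)/[(t - 5)(t + 3)]


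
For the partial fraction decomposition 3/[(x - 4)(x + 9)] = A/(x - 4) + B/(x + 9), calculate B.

Cover-up at x = -9: B = 3/(-9 - 4) = -3/13


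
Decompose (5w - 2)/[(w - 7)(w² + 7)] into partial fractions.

At w=7: A = (5·7 - 2)/(7² + 7) = 33/56. B = -A = -33/56, C = 5 - 7·A = 7/8
Result: (33/56)/(w - 7) - ((33/56)w - 7/8)/(w² + 7)


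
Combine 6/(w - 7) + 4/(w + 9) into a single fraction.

Common denominator (w - 7)(w + 9). Numerator: 6(w + 9) + 4(w - 7) = (6w + 54) + (4w - 28) = 10w + 26
Result: (10w + 26)/[(w - 7)(w + 9)]


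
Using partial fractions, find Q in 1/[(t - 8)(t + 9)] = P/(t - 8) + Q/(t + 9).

Cover-up at t = -9: Q = 1/(-9 - 8) = -1/17


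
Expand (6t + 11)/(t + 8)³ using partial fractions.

(6t + 11) = A(t + 8)² + B(t + 8) + C. At t = -8: C = 6·(-8) + 11 = -37. Coefficients: A = 0, B = 6
Result: 6/(t + 8)² - 37/(t + 8)³


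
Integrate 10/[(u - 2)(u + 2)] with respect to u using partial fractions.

Decompose: 10/[(u - 2)(u + 2)] = (5/2)/(u - 2) - (5/2)/(u + 2). Integrate each term: (5/2) ln|(u - 2)| - (5/2) ln|(u + 2)| + C


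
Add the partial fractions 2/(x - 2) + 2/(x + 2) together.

Common denominator (x - 2)(x + 2). Numerator: 2(x + 2) + 2(x - 2) = (2x + 4) + (2x - 4) = 4x
Result: (4x)/[(x - 2)(x + 2)]


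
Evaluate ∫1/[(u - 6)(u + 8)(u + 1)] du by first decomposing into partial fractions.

Cover-up: α = 1/98, β = 1/98, γ = -1/49. Decomposition: (1/98)/(u - 6) + (1/98)/(u + 8) - (1/49)/(u + 1). Integrate each term: (1/98) ln|(u - 6)| + (1/98) ln|(u + 8)| - (1/49) ln|(u + 1)| + C


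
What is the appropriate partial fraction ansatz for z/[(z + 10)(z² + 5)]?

Linear + irreducible quadratic: A/(z + 10) + (Bz + C)/(z² + 5)


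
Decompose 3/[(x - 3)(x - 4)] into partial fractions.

3/(x - 3)(x - 4) = α/(x - 3) + β/(x - 4). α = 3/(3 - 4) = -3, β = 3/(4 - 3) = 3
Result: -3/(x - 3) + 3/(x - 4)


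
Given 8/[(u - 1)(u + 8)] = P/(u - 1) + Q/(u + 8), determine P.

Cover-up at u = 1: P = 8/(1 + 8) = 8/9


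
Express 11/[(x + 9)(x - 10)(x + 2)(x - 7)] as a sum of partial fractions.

Using Heaviside cover-up: (-11/2128)/(x + 9) + (11/684)/(x - 10) + (11/756)/(x + 2) - (11/432)/(x - 7)


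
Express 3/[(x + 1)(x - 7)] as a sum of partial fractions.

3/(x + 1)(x - 7) = α/(x + 1) + β/(x - 7). α = 3/(-1 - 7) = -3/8, β = 3/(7 + 1) = 3/8
Result: (-3/8)/(x + 1) + (3/8)/(x - 7)


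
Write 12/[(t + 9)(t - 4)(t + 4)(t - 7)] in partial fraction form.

Using Heaviside cover-up: (-3/260)/(t + 9) - (1/26)/(t - 4) + (3/110)/(t + 4) + (1/44)/(t - 7)


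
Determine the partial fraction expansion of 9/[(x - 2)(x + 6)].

9/(x - 2)(x + 6) = α/(x - 2) + β/(x + 6). α = 9/(2 + 6) = 9/8, β = 9/(-6 - 2) = -9/8
Result: (9/8)/(x - 2) - (9/8)/(x + 6)


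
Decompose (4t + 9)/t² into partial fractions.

(4t + 9) = Pt + Q. At t = 0: Q = 4·0 + 9 = 9. Coeff of t: P = 4
Result: 4/t + 9/t²


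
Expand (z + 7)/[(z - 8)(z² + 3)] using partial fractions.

At z=8: α = (1·8 + 7)/(8² + 3) = 15/67. β = -α = -15/67, γ = 1 - 8·α = -53/67
Result: (15/67)/(z - 8) - ((15/67)z + 53/67)/(z² + 3)


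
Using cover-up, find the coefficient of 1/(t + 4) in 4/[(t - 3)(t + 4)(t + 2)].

Cover (t + 4), set t=-4: 4/[(-4 - 3)(-4 + 2)] = 2/7


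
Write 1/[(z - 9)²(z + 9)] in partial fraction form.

Cover-up at z=-9: R = 1/(-9 - 9)² = 1/324. Cover-up at z=9: Q = 1/(9 + 9) = 1/18. Comparing z² coeff: P = -R = -1/324
Result: (-1/324)/(z - 9) + (1/18)/(z - 9)² + (1/324)/(z + 9)


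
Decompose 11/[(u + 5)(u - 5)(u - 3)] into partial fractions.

Using cover-up method: α = 11/80, β = 11/20, γ = -11/16
Result: (11/80)/(u + 5) + (11/20)/(u - 5) - (11/16)/(u - 3)


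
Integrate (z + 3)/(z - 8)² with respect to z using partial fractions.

Decompose: P = 1, Q = 1·8 + 3 = 11, so (z + 3)/(z - 8)² = 1/(z - 8) + 11/(z - 8)². Integrate: ∫ P/(z - 8) dz = ln|(z - 8)|; ∫ Q/(z - 8)² dz = -11/(z - 8). Sum: ln|(z - 8)| - 11/(z - 8) + C


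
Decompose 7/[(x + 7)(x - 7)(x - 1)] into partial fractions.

Using cover-up method: A = 1/16, B = 1/12, C = -7/48
Result: (1/16)/(x + 7) + (1/12)/(x - 7) - (7/48)/(x - 1)


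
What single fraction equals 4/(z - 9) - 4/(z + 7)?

Common denominator (z - 9)(z + 7). Numerator: 4(z + 7) - 4(z - 9) = (4z + 28) - (4z - 36) = 64
Result: (64)/[(z - 9)(z + 7)]


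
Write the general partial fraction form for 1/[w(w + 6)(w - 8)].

Three distinct linear factors: P/w + Q/(w + 6) + R/(w - 8)


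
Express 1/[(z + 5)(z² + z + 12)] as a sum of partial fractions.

Cover-up at z = -5: A = 1/((-5)² + 1·(-5) + 12) = 1/32. Then B = -A = -1/32, C = -A·(1 - 5) = 1/8
Result: (1/32)/(z + 5) - ((1/32)z - 1/8)/(z² + z + 12)


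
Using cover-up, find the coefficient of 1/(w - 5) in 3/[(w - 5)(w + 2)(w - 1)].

Cover (w - 5), set w=5: 3/[(5 + 2)(5 - 1)] = 3/28


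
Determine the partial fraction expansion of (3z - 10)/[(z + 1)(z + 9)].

At z=-1: P = (3·(-1) - 10)/(-1 + 9) = -13/8. At z=-9: Q = (3·(-9) - 10)/(-9 + 1) = 37/8
Result: (-13/8)/(z + 1) + (37/8)/(z + 9)


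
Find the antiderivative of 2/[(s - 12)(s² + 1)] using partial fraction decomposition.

Cover-up at s=12: α = 2/(12²+1) = 2/145. Coeff matching: β = -2/145, γ = -24/145. Decomposition: (2/145)/(s - 12) - ((2/145)s + 24/145)/(s² + 1). Integrate: linear → ln, quadratic → (1/2)ln + arctan: (2/145) ln|(s - 12)| - (1/145) ln(s² + 1) - (24/145) arctan(s) + C


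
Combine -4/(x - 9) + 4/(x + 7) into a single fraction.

Common denominator (x - 9)(x + 7). Numerator: -4(x + 7) + 4(x - 9) = (-4x - 28) + (4x - 36) = -64
Result: (-64)/[(x - 9)(x + 7)]


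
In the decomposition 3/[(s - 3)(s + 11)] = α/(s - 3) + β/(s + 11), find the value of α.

Cover-up at s = 3: α = 3/(3 + 11) = 3/14


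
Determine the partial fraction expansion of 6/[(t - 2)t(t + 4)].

Using cover-up method: P = 1/2, Q = -3/4, R = 1/4
Result: (1/2)/(t - 2) - (3/4)/t + (1/4)/(t + 4)


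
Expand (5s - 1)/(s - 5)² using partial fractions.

(5s - 1) = P(s - 5) + Q. At s = 5: Q = 5·5 - 1 = 24. Coeff of s: P = 5
Result: 5/(s - 5) + 24/(s - 5)²


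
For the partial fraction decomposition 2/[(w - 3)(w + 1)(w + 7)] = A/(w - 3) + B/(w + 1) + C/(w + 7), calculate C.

Cover-up at w = -7: C = 2/[(-7 - 3)(-7 + 1)] = 2/[(-10)(-6)] = 2/60 = 1/30


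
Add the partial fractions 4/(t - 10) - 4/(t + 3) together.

Common denominator (t - 10)(t + 3). Numerator: 4(t + 3) - 4(t - 10) = (4t + 12) - (4t - 40) = 52
Result: (52)/[(t - 10)(t + 3)]


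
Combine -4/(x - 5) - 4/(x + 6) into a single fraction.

Common denominator (x - 5)(x + 6). Numerator: -4(x + 6) - 4(x - 5) = (-4x - 24) - (4x - 20) = -8x - 4
Result: (-8x - 4)/[(x - 5)(x + 6)]


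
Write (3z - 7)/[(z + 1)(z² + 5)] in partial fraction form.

At z=-1: P = (3·(-1) - 7)/((-1)² + 5) = -5/3. Q = -P = 5/3, R = 3 - (-1)·P = 4/3
Result: (-5/3)/(z + 1) + ((5/3)z + 4/3)/(z² + 5)


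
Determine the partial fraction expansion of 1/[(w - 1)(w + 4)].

1/(w - 1)(w + 4) = A/(w - 1) + B/(w + 4). A = 1/(1 + 4) = 1/5, B = 1/(-4 - 1) = -1/5
Result: (1/5)/(w - 1) - (1/5)/(w + 4)


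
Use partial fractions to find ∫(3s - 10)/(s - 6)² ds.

Decompose: α = 3, β = 3·6 - 10 = 8, so (3s - 10)/(s - 6)² = 3/(s - 6) + 8/(s - 6)². Integrate: ∫ α/(s - 6) ds = 3 ln|(s - 6)|; ∫ β/(s - 6)² ds = -8/(s - 6). Sum: 3 ln|(s - 6)| - 8/(s - 6) + C


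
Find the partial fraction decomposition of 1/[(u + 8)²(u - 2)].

Cover-up at u=2: C = 1/(2 + 8)² = 1/100. Cover-up at u=-8: B = 1/(-8 - 2) = -1/10. Comparing u² coeff: A = -C = -1/100
Result: (-1/100)/(u + 8) - (1/10)/(u + 8)² + (1/100)/(u - 2)


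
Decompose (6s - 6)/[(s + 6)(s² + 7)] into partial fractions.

At s=-6: A = (6·(-6) - 6)/((-6)² + 7) = -42/43. B = -A = 42/43, C = 6 - (-6)·A = 6/43
Result: (-42/43)/(s + 6) + ((42/43)s + 6/43)/(s² + 7)


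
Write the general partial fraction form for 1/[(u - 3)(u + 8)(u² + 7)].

Two linear + quadratic: P/(u - 3) + Q/(u + 8) + (Ru + S)/(u² + 7)


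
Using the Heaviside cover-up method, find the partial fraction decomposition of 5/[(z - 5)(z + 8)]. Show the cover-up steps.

Cover (z - 5): set z=5, get A = 5/(5 + 8) = 5/13. Cover (z + 8): set z=-8, get B = 5/(-8 - 5) = -5/13.
Result: (5/13)/(z - 5) - (5/13)/(z + 8)


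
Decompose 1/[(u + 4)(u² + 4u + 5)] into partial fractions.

Cover-up at u = -4: A = 1/((-4)² + 4·(-4) + 5) = 1/5. Then B = -A = -1/5, C = -A·(4 - 4) = 0
Result: (1/5)/(u + 4) - ((1/5)u)/(u² + 4u + 5)


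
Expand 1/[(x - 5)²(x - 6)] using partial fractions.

Cover-up at x=6: C = 1/(6 - 5)² = 1. Cover-up at x=5: B = 1/(5 - 6) = -1. Comparing x² coeff: A = -C = -1
Result: -1/(x - 5) - 1/(x - 5)² + 1/(x - 6)


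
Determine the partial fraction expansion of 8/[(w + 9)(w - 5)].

8/(w + 9)(w - 5) = α/(w + 9) + β/(w - 5). α = 8/(-9 - 5) = -4/7, β = 8/(5 + 9) = 4/7
Result: (-4/7)/(w + 9) + (4/7)/(w - 5)


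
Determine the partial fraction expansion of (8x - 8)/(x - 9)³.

(8x - 8) = P(x - 9)² + Q(x - 9) + R. At x = 9: R = 8·9 - 8 = 64. Coefficients: P = 0, Q = 8
Result: 8/(x - 9)² + 64/(x - 9)³


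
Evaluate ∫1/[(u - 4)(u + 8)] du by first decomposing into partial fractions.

Decompose: 1/[(u - 4)(u + 8)] = (1/12)/(u - 4) - (1/12)/(u + 8). Integrate each term: (1/12) ln|(u - 4)| - (1/12) ln|(u + 8)| + C


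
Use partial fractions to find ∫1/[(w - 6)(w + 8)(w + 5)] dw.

Cover-up: A = 1/154, B = 1/42, C = -1/33. Decomposition: (1/154)/(w - 6) + (1/42)/(w + 8) - (1/33)/(w + 5). Integrate each term: (1/154) ln|(w - 6)| + (1/42) ln|(w + 8)| - (1/33) ln|(w + 5)| + C


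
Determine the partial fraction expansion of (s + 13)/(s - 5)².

(s + 13) = A(s - 5) + B. At s = 5: B = 1·5 + 13 = 18. Coeff of s: A = 1
Result: 1/(s - 5) + 18/(s - 5)²


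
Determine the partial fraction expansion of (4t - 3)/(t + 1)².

(4t - 3) = α(t + 1) + β. At t = -1: β = 4·(-1) - 3 = -7. Coeff of t: α = 4
Result: 4/(t + 1) - 7/(t + 1)²


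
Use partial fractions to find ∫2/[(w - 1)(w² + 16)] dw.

Cover-up at w=1: α = 2/(1²+16) = 2/17. Coeff matching: β = -2/17, γ = -2/17. Decomposition: (2/17)/(w - 1) - ((2/17)w + 2/17)/(w² + 16). Integrate: linear → ln, quadratic → (1/2)ln + arctan: (2/17) ln|(w - 1)| - (1/17) ln(w² + 16) - (1/34) arctan(w/4) + C


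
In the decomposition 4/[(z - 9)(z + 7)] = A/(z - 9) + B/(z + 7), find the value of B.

Cover-up at z = -7: B = 4/(-7 - 9) = -4/16 = -1/4


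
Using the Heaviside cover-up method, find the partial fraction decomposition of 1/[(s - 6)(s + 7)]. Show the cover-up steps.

Cover (s - 6): set s=6, get P = 1/(6 + 7) = 1/13. Cover (s + 7): set s=-7, get Q = 1/(-7 - 6) = -1/13.
Result: (1/13)/(s - 6) - (1/13)/(s + 7)


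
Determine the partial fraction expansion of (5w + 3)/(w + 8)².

(5w + 3) = P(w + 8) + Q. At w = -8: Q = 5·(-8) + 3 = -37. Coeff of w: P = 5
Result: 5/(w + 8) - 37/(w + 8)²


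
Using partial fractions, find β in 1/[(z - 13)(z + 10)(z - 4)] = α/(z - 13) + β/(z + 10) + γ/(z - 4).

Cover-up at z = -10: β = 1/[(-10 - 13)(-10 - 4)] = 1/[(-23)(-14)] = 1/322


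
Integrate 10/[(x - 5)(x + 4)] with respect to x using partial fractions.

Decompose: 10/[(x - 5)(x + 4)] = (10/9)/(x - 5) - (10/9)/(x + 4). Integrate each term: (10/9) ln|(x - 5)| - (10/9) ln|(x + 4)| + C


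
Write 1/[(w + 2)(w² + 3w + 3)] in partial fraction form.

Cover-up at w = -2: P = 1/((-2)² + 3·(-2) + 3) = 1. Then Q = -P = -1, R = -P·(3 - 2) = -1
Result: 1/(w + 2) - (w + 1)/(w² + 3w + 3)


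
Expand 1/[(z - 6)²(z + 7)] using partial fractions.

Cover-up at z=-7: γ = 1/(-7 - 6)² = 1/169. Cover-up at z=6: β = 1/(6 + 7) = 1/13. Comparing z² coeff: α = -γ = -1/169
Result: (-1/169)/(z - 6) + (1/13)/(z - 6)² + (1/169)/(z + 7)


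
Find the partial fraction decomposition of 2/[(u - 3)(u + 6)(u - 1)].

Using cover-up method: α = 1/9, β = 2/63, γ = -1/7
Result: (1/9)/(u - 3) + (2/63)/(u + 6) - (1/7)/(u - 1)


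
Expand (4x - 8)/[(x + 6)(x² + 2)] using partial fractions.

At x=-6: A = (4·(-6) - 8)/((-6)² + 2) = -16/19. B = -A = 16/19, C = 4 - (-6)·A = -20/19
Result: (-16/19)/(x + 6) + ((16/19)x - 20/19)/(x² + 2)


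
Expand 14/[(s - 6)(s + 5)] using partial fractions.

14/(s - 6)(s + 5) = A/(s - 6) + B/(s + 5). A = 14/(6 + 5) = 14/11, B = 14/(-5 - 6) = -14/11
Result: (14/11)/(s - 6) - (14/11)/(s + 5)


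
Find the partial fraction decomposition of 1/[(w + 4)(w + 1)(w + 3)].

Using cover-up method: P = 1/3, Q = 1/6, R = -1/2
Result: (1/3)/(w + 4) + (1/6)/(w + 1) - (1/2)/(w + 3)


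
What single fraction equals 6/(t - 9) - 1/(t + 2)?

Common denominator (t - 9)(t + 2). Numerator: 6(t + 2) - 1(t - 9) = (6t + 12) - (t - 9) = 5t + 21
Result: (5t + 21)/[(t - 9)(t + 2)]


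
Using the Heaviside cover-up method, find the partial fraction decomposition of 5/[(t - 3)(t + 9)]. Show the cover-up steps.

Cover (t - 3): set t=3, get A = 5/(3 + 9) = 5/12. Cover (t + 9): set t=-9, get B = 5/(-9 - 3) = -5/12.
Result: (5/12)/(t - 3) - (5/12)/(t + 9)


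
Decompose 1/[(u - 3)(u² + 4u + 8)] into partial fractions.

Cover-up at u = 3: P = 1/(3² + 4·3 + 8) = 1/29. Then Q = -P = -1/29, R = -P·(4 + 3) = -7/29
Result: (1/29)/(u - 3) - ((1/29)u + 7/29)/(u² + 4u + 8)


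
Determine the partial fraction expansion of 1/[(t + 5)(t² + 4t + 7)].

Cover-up at t = -5: P = 1/((-5)² + 4·(-5) + 7) = 1/12. Then Q = -P = -1/12, R = -P·(4 - 5) = 1/12
Result: (1/12)/(t + 5) - ((1/12)t - 1/12)/(t² + 4t + 7)


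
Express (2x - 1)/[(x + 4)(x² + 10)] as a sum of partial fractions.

At x=-4: P = (2·(-4) - 1)/((-4)² + 10) = -9/26. Q = -P = 9/26, R = 2 - (-4)·P = 8/13
Result: (-9/26)/(x + 4) + ((9/26)x + 8/13)/(x² + 10)


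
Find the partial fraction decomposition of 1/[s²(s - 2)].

Cover-up at s=2: C = 1/(2 - 0)² = 1/4. Cover-up at s=0: B = 1/(0 - 2) = -1/2. Comparing s² coeff: A = -C = -1/4
Result: (-1/4)/s - (1/2)/s² + (1/4)/(s - 2)


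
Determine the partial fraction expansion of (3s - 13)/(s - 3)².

(3s - 13) = P(s - 3) + Q. At s = 3: Q = 3·3 - 13 = -4. Coeff of s: P = 3
Result: 3/(s - 3) - 4/(s - 3)²


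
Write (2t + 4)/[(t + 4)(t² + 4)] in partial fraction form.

At t=-4: A = (2·(-4) + 4)/((-4)² + 4) = -1/5. B = -A = 1/5, C = 2 - (-4)·A = 6/5
Result: (-1/5)/(t + 4) + ((1/5)t + 6/5)/(t² + 4)


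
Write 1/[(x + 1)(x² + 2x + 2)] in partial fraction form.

Cover-up at x = -1: A = 1/((-1)² + 2·(-1) + 2) = 1. Then B = -A = -1, C = -A·(2 - 1) = -1
Result: 1/(x + 1) - (x + 1)/(x² + 2x + 2)


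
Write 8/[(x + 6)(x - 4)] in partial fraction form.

8/(x + 6)(x - 4) = α/(x + 6) + β/(x - 4). α = 8/(-6 - 4) = -4/5, β = 8/(4 + 6) = 4/5
Result: (-4/5)/(x + 6) + (4/5)/(x - 4)


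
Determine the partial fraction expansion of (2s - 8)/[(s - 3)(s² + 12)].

At s=3: A = (2·3 - 8)/(3² + 12) = -2/21. B = -A = 2/21, C = 2 - 3·A = 16/7
Result: (-2/21)/(s - 3) + ((2/21)s + 16/7)/(s² + 12)


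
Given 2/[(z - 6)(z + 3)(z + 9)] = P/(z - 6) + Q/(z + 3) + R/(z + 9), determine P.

Cover-up at z = 6: P = 2/[(6 + 3)(6 + 9)] = 2/[(9)(15)] = 2/135


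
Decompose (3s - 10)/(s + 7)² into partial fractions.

(3s - 10) = α(s + 7) + β. At s = -7: β = 3·(-7) - 10 = -31. Coeff of s: α = 3
Result: 3/(s + 7) - 31/(s + 7)²


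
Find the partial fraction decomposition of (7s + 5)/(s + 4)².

(7s + 5) = A(s + 4) + B. At s = -4: B = 7·(-4) + 5 = -23. Coeff of s: A = 7
Result: 7/(s + 4) - 23/(s + 4)²


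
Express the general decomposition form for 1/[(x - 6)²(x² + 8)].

Repeated linear + quadratic: A/(x - 6) + B/(x - 6)² + (Cx + D)/(x² + 8)


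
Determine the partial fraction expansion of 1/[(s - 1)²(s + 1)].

Cover-up at s=-1: γ = 1/(-1 - 1)² = 1/4. Cover-up at s=1: β = 1/(1 + 1) = 1/2. Comparing s² coeff: α = -γ = -1/4
Result: (-1/4)/(s - 1) + (1/2)/(s - 1)² + (1/4)/(s + 1)


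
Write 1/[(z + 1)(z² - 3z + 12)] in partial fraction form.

Cover-up at z = -1: P = 1/((-1)² - 3·(-1) + 12) = 1/16. Then Q = -P = -1/16, R = -P·(-3 - 1) = 1/4
Result: (1/16)/(z + 1) - ((1/16)z - 1/4)/(z² - 3z + 12)


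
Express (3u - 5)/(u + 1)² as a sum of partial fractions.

(3u - 5) = A(u + 1) + B. At u = -1: B = 3·(-1) - 5 = -8. Coeff of u: A = 3
Result: 3/(u + 1) - 8/(u + 1)²


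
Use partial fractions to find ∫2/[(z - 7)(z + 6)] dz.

Decompose: 2/[(z - 7)(z + 6)] = (2/13)/(z - 7) - (2/13)/(z + 6). Integrate each term: (2/13) ln|(z - 7)| - (2/13) ln|(z + 6)| + C


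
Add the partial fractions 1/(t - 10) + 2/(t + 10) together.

Common denominator (t - 10)(t + 10). Numerator: 1(t + 10) + 2(t - 10) = (t + 10) + (2t - 20) = 3t - 10
Result: (3t - 10)/[(t - 10)(t + 10)]


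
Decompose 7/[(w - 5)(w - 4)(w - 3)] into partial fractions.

Using cover-up method: P = 7/2, Q = -7, R = 7/2
Result: (7/2)/(w - 5) - 7/(w - 4) + (7/2)/(w - 3)


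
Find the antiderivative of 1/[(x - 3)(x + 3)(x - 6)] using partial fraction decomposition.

Cover-up: A = -1/18, B = 1/54, C = 1/27. Decomposition: (-1/18)/(x - 3) + (1/54)/(x + 3) + (1/27)/(x - 6). Integrate each term: (-1/18) ln|(x - 3)| + (1/54) ln|(x + 3)| + (1/27) ln|(x - 6)| + C


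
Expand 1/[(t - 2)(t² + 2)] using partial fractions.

Cover-up at t = 2: A = 1/(2² + 2) = 1/6. Then B = -A = -1/6, C = -A·(0 + 2) = -1/3
Result: (1/6)/(t - 2) - ((1/6)t + 1/3)/(t² + 2)


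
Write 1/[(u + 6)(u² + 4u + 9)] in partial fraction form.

Cover-up at u = -6: P = 1/((-6)² + 4·(-6) + 9) = 1/21. Then Q = -P = -1/21, R = -P·(4 - 6) = 2/21
Result: (1/21)/(u + 6) - ((1/21)u - 2/21)/(u² + 4u + 9)


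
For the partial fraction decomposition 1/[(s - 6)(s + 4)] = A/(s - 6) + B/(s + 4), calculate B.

Cover-up at s = -4: B = 1/(-4 - 6) = -1/10


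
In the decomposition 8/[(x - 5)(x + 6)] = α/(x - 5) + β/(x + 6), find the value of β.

Cover-up at x = -6: β = 8/(-6 - 5) = -8/11


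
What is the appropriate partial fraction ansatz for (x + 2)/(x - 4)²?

Repeated linear factor: P/(x - 4) + Q/(x - 4)²


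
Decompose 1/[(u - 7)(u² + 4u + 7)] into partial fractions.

Cover-up at u = 7: P = 1/(7² + 4·7 + 7) = 1/84. Then Q = -P = -1/84, R = -P·(4 + 7) = -11/84
Result: (1/84)/(u - 7) - ((1/84)u + 11/84)/(u² + 4u + 7)


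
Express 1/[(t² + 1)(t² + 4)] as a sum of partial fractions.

Coefficient matching gives α = γ = 0, β = 1/(4-1) = 1/3, δ = -β = -1/3
Result: (1/3)/(t² + 1) - (1/3)/(t² + 4)


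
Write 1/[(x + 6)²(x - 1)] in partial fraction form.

Cover-up at x=1: R = 1/(1 + 6)² = 1/49. Cover-up at x=-6: Q = 1/(-6 - 1) = -1/7. Comparing x² coeff: P = -R = -1/49
Result: (-1/49)/(x + 6) - (1/7)/(x + 6)² + (1/49)/(x - 1)


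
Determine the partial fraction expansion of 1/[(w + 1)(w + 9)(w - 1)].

Using cover-up method: P = -1/16, Q = 1/80, R = 1/20
Result: (-1/16)/(w + 1) + (1/80)/(w + 9) + (1/20)/(w - 1)


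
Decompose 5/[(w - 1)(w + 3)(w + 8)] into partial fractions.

Using cover-up method: P = 5/36, Q = -1/4, R = 1/9
Result: (5/36)/(w - 1) - (1/4)/(w + 3) + (1/9)/(w + 8)


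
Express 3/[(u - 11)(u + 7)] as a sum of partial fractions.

3/(u - 11)(u + 7) = α/(u - 11) + β/(u + 7). α = 3/(11 + 7) = 1/6, β = 3/(-7 - 11) = -1/6
Result: (1/6)/(u - 11) - (1/6)/(u + 7)


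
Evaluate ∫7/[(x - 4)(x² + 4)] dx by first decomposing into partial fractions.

Cover-up at x=4: α = 7/(4²+4) = 7/20. Coeff matching: β = -7/20, γ = -7/5. Decomposition: (7/20)/(x - 4) - ((7/20)x + 7/5)/(x² + 4). Integrate: linear → ln, quadratic → (1/2)ln + arctan: (7/20) ln|(x - 4)| - (7/40) ln(x² + 4) - (7/10) arctan(x/2) + C


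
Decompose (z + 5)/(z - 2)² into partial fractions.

(z + 5) = A(z - 2) + B. At z = 2: B = 1·2 + 5 = 7. Coeff of z: A = 1
Result: 1/(z - 2) + 7/(z - 2)²


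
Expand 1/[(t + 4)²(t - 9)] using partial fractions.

Cover-up at t=9: γ = 1/(9 + 4)² = 1/169. Cover-up at t=-4: β = 1/(-4 - 9) = -1/13. Comparing t² coeff: α = -γ = -1/169
Result: (-1/169)/(t + 4) - (1/13)/(t + 4)² + (1/169)/(t - 9)


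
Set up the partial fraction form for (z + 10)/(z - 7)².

Repeated linear factor: A/(z - 7) + B/(z - 7)²


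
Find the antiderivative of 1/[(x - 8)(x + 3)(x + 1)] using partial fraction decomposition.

Cover-up: A = 1/99, B = 1/22, C = -1/18. Decomposition: (1/99)/(x - 8) + (1/22)/(x + 3) - (1/18)/(x + 1). Integrate each term: (1/99) ln|(x - 8)| + (1/22) ln|(x + 3)| - (1/18) ln|(x + 1)| + C


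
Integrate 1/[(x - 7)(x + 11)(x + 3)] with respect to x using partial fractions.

Cover-up: α = 1/180, β = 1/144, γ = -1/80. Decomposition: (1/180)/(x - 7) + (1/144)/(x + 11) - (1/80)/(x + 3). Integrate each term: (1/180) ln|(x - 7)| + (1/144) ln|(x + 11)| - (1/80) ln|(x + 3)| + C


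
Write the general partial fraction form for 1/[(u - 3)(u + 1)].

Distinct linear factors: P/(u - 3) + Q/(u + 1)


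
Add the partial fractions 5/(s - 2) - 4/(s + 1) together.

Common denominator (s - 2)(s + 1). Numerator: 5(s + 1) - 4(s - 2) = (5s + 5) - (4s - 8) = s + 13
Result: (s + 13)/[(s - 2)(s + 1)]


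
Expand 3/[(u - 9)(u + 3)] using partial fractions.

3/(u - 9)(u + 3) = α/(u - 9) + β/(u + 3). α = 3/(9 + 3) = 1/4, β = 3/(-3 - 9) = -1/4
Result: (1/4)/(u - 9) - (1/4)/(u + 3)


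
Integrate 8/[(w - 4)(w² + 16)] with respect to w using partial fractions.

Cover-up at w=4: A = 8/(4²+16) = 1/4. Coeff matching: B = -1/4, C = -1. Decomposition: (1/4)/(w - 4) - ((1/4)w + 1)/(w² + 16). Integrate: linear → ln, quadratic → (1/2)ln + arctan: (1/4) ln|(w - 4)| - (1/8) ln(w² + 16) - (1/4) arctan(w/4) + C


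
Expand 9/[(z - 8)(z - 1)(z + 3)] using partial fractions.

Using cover-up method: α = 9/77, β = -9/28, γ = 9/44
Result: (9/77)/(z - 8) - (9/28)/(z - 1) + (9/44)/(z + 3)


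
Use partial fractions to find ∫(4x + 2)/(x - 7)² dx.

Decompose: A = 4, B = 4·7 + 2 = 30, so (4x + 2)/(x - 7)² = 4/(x - 7) + 30/(x - 7)². Integrate: ∫ A/(x - 7) dx = 4 ln|(x - 7)|; ∫ B/(x - 7)² dx = -30/(x - 7). Sum: 4 ln|(x - 7)| - 30/(x - 7) + C


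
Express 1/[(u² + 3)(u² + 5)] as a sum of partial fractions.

Coefficient matching gives A = C = 0, B = 1/(5-3) = 1/2, D = -B = -1/2
Result: (1/2)/(u² + 3) - (1/2)/(u² + 5)


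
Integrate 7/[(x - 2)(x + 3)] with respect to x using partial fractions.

Decompose: 7/[(x - 2)(x + 3)] = (7/5)/(x - 2) - (7/5)/(x + 3). Integrate each term: (7/5) ln|(x - 2)| - (7/5) ln|(x + 3)| + C


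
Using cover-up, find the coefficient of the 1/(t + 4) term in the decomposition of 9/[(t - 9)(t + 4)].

Cover (t + 4), set t=-4: 9/((t - 9) at t=-4) = 9/(-13) = -9/13


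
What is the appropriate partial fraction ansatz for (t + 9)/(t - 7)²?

Repeated linear factor: α/(t - 7) + β/(t - 7)²


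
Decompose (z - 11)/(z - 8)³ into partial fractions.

(z - 11) = A(z - 8)² + B(z - 8) + C. At z = 8: C = 1·8 - 11 = -3. Coefficients: A = 0, B = 1
Result: 1/(z - 8)² - 3/(z - 8)³


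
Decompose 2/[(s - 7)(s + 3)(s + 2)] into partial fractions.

Using cover-up method: A = 1/45, B = 1/5, C = -2/9
Result: (1/45)/(s - 7) + (1/5)/(s + 3) - (2/9)/(s + 2)


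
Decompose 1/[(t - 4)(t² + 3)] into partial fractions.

Cover-up at t = 4: P = 1/(4² + 3) = 1/19. Then Q = -P = -1/19, R = -P·(0 + 4) = -4/19
Result: (1/19)/(t - 4) - ((1/19)t + 4/19)/(t² + 3)


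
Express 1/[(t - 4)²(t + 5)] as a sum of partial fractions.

Cover-up at t=-5: γ = 1/(-5 - 4)² = 1/81. Cover-up at t=4: β = 1/(4 + 5) = 1/9. Comparing t² coeff: α = -γ = -1/81
Result: (-1/81)/(t - 4) + (1/9)/(t - 4)² + (1/81)/(t + 5)


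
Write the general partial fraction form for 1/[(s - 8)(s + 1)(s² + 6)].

Two linear + quadratic: P/(s - 8) + Q/(s + 1) + (Rs + S)/(s² + 6)


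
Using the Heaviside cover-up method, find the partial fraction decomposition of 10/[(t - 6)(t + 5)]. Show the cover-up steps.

Cover (t - 6): set t=6, get P = 10/(6 + 5) = 10/11. Cover (t + 5): set t=-5, get Q = 10/(-5 - 6) = -10/11.
Result: (10/11)/(t - 6) - (10/11)/(t + 5)


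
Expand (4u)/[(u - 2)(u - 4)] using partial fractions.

At u=2: α = (4·2 + 0)/(2 - 4) = -4. At u=4: β = (4·4 + 0)/(4 - 2) = 8
Result: -4/(u - 2) + 8/(u - 4)


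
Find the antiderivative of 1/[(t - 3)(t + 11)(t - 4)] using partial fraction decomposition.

Cover-up: A = -1/14, B = 1/210, C = 1/15. Decomposition: (-1/14)/(t - 3) + (1/210)/(t + 11) + (1/15)/(t - 4). Integrate each term: (-1/14) ln|(t - 3)| + (1/210) ln|(t + 11)| + (1/15) ln|(t - 4)| + C


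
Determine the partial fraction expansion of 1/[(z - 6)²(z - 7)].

Cover-up at z=7: C = 1/(7 - 6)² = 1. Cover-up at z=6: B = 1/(6 - 7) = -1. Comparing z² coeff: A = -C = -1
Result: -1/(z - 6) - 1/(z - 6)² + 1/(z - 7)


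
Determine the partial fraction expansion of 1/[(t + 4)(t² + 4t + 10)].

Cover-up at t = -4: P = 1/((-4)² + 4·(-4) + 10) = 1/10. Then Q = -P = -1/10, R = -P·(4 - 4) = 0
Result: (1/10)/(t + 4) - ((1/10)t)/(t² + 4t + 10)


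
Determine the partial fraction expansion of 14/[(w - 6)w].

14/(w - 6)w = A/(w - 6) + B/w. A = 14/(6 - 0) = 7/3, B = 14/(0 - 6) = -7/3
Result: (7/3)/(w - 6) - (7/3)/w


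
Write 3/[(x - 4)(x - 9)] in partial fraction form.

3/(x - 4)(x - 9) = A/(x - 4) + B/(x - 9). A = 3/(4 - 9) = -3/5, B = 3/(9 - 4) = 3/5
Result: (-3/5)/(x - 4) + (3/5)/(x - 9)


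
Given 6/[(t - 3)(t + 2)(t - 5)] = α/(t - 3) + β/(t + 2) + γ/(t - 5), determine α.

Cover-up at t = 3: α = 6/[(3 + 2)(3 - 5)] = 6/[(5)(-2)] = -6/10 = -3/5


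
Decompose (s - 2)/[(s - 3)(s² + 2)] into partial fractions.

At s=3: P = (1·3 - 2)/(3² + 2) = 1/11. Q = -P = -1/11, R = 1 - 3·P = 8/11
Result: (1/11)/(s - 3) - ((1/11)s - 8/11)/(s² + 2)


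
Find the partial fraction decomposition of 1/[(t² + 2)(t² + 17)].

Coefficient matching gives A = C = 0, B = 1/(17-2) = 1/15, D = -B = -1/15
Result: (1/15)/(t² + 2) - (1/15)/(t² + 17)


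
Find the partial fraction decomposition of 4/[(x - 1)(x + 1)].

4/(x - 1)(x + 1) = A/(x - 1) + B/(x + 1). A = 4/(1 + 1) = 2, B = 4/(-1 - 1) = -2
Result: 2/(x - 1) - 2/(x + 1)


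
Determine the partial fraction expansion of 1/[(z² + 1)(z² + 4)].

Coefficient matching gives A = C = 0, B = 1/(4-1) = 1/3, D = -B = -1/3
Result: (1/3)/(z² + 1) - (1/3)/(z² + 4)


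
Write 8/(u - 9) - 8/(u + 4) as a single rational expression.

Common denominator (u - 9)(u + 4). Numerator: 8(u + 4) - 8(u - 9) = (8u + 32) - (8u - 72) = 104
Result: (104)/[(u - 9)(u + 4)]


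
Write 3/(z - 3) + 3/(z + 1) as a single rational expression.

Common denominator (z - 3)(z + 1). Numerator: 3(z + 1) + 3(z - 3) = (3z + 3) + (3z - 9) = 6z - 6
Result: (6z - 6)/[(z - 3)(z + 1)]


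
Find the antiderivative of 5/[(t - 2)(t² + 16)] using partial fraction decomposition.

Cover-up at t=2: P = 5/(2²+16) = 1/4. Coeff matching: Q = -1/4, R = -1/2. Decomposition: (1/4)/(t - 2) - ((1/4)t + 1/2)/(t² + 16). Integrate: linear → ln, quadratic → (1/2)ln + arctan: (1/4) ln|(t - 2)| - (1/8) ln(t² + 16) - (1/8) arctan(t/4) + C


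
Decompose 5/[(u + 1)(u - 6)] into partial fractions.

5/(u + 1)(u - 6) = A/(u + 1) + B/(u - 6). A = 5/(-1 - 6) = -5/7, B = 5/(6 + 1) = 5/7
Result: (-5/7)/(u + 1) + (5/7)/(u - 6)


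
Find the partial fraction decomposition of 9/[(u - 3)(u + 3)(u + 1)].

Using cover-up method: A = 3/8, B = 3/4, C = -9/8
Result: (3/8)/(u - 3) + (3/4)/(u + 3) - (9/8)/(u + 1)


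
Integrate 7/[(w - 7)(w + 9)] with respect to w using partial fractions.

Decompose: 7/[(w - 7)(w + 9)] = (7/16)/(w - 7) - (7/16)/(w + 9). Integrate each term: (7/16) ln|(w - 7)| - (7/16) ln|(w + 9)| + C


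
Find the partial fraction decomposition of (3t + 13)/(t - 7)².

(3t + 13) = A(t - 7) + B. At t = 7: B = 3·7 + 13 = 34. Coeff of t: A = 3
Result: 3/(t - 7) + 34/(t - 7)²


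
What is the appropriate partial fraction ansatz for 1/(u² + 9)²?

Repeated quadratic factor: (αu + β)/(u² + 9) + (γu + δ)/(u² + 9)²


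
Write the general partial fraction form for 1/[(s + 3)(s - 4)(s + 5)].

Three distinct linear factors: P/(s + 3) + Q/(s - 4) + R/(s + 5)


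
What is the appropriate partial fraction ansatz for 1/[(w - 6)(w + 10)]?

Distinct linear factors: A/(w - 6) + B/(w + 10)


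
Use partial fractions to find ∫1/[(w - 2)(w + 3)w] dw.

Cover-up: A = 1/10, B = 1/15, C = -1/6. Decomposition: (1/10)/(w - 2) + (1/15)/(w + 3) - (1/6)/w. Integrate each term: (1/10) ln|(w - 2)| + (1/15) ln|(w + 3)| - (1/6) ln|w| + C


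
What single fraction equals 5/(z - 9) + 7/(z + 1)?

Common denominator (z - 9)(z + 1). Numerator: 5(z + 1) + 7(z - 9) = (5z + 5) + (7z - 63) = 12z - 58
Result: (12z - 58)/[(z - 9)(z + 1)]


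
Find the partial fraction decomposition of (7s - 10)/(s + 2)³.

(7s - 10) = P(s + 2)² + Q(s + 2) + R. At s = -2: R = 7·(-2) - 10 = -24. Coefficients: P = 0, Q = 7
Result: 7/(s + 2)² - 24/(s + 2)³


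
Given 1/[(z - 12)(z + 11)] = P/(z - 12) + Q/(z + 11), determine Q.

Cover-up at z = -11: Q = 1/(-11 - 12) = -1/23


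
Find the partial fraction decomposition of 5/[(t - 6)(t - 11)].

5/(t - 6)(t - 11) = P/(t - 6) + Q/(t - 11). P = 5/(6 - 11) = -1, Q = 5/(11 - 6) = 1
Result: -1/(t - 6) + 1/(t - 11)


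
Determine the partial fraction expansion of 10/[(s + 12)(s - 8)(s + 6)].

Using cover-up method: α = 1/12, β = 1/28, γ = -5/42
Result: (1/12)/(s + 12) + (1/28)/(s - 8) - (5/42)/(s + 6)


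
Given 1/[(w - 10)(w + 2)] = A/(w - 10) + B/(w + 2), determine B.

Cover-up at w = -2: B = 1/(-2 - 10) = -1/12


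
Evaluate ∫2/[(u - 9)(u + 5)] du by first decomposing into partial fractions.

Decompose: 2/[(u - 9)(u + 5)] = (1/7)/(u - 9) - (1/7)/(u + 5). Integrate each term: (1/7) ln|(u - 9)| - (1/7) ln|(u + 5)| + C


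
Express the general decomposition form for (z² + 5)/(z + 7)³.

Repeated linear factor (power 3): A/(z + 7) + B/(z + 7)² + C/(z + 7)³


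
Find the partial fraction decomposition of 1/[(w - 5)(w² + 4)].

Cover-up at w = 5: P = 1/(5² + 4) = 1/29. Then Q = -P = -1/29, R = -P·(0 + 5) = -5/29
Result: (1/29)/(w - 5) - ((1/29)w + 5/29)/(w² + 4)


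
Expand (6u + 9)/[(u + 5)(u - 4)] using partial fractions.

At u=-5: P = (6·(-5) + 9)/(-5 - 4) = 7/3. At u=4: Q = (6·4 + 9)/(4 + 5) = 11/3
Result: (7/3)/(u + 5) + (11/3)/(u - 4)


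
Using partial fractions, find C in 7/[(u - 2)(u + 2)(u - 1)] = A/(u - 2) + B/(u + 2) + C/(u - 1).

Cover-up at u = 1: C = 7/[(1 - 2)(1 + 2)] = 7/[(-1)(3)] = -7/3


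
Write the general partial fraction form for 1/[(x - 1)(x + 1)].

Distinct linear factors: α/(x - 1) + β/(x + 1)


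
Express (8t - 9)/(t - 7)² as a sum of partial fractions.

(8t - 9) = A(t - 7) + B. At t = 7: B = 8·7 - 9 = 47. Coeff of t: A = 8
Result: 8/(t - 7) + 47/(t - 7)²


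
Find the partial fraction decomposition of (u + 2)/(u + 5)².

(u + 2) = P(u + 5) + Q. At u = -5: Q = 1·(-5) + 2 = -3. Coeff of u: P = 1
Result: 1/(u + 5) - 3/(u + 5)²


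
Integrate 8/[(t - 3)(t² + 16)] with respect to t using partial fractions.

Cover-up at t=3: P = 8/(3²+16) = 8/25. Coeff matching: Q = -8/25, R = -24/25. Decomposition: (8/25)/(t - 3) - ((8/25)t + 24/25)/(t² + 16). Integrate: linear → ln, quadratic → (1/2)ln + arctan: (8/25) ln|(t - 3)| - (4/25) ln(t² + 16) - (6/25) arctan(t/4) + C


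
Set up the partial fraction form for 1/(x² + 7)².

Repeated quadratic factor: (Ax + B)/(x² + 7) + (Cx + D)/(x² + 7)²


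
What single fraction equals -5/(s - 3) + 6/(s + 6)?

Common denominator (s - 3)(s + 6). Numerator: -5(s + 6) + 6(s - 3) = (-5s - 30) + (6s - 18) = s - 48
Result: (s - 48)/[(s - 3)(s + 6)]


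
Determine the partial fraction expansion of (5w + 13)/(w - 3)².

(5w + 13) = A(w - 3) + B. At w = 3: B = 5·3 + 13 = 28. Coeff of w: A = 5
Result: 5/(w - 3) + 28/(w - 3)²


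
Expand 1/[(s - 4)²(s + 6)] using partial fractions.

Cover-up at s=-6: R = 1/(-6 - 4)² = 1/100. Cover-up at s=4: Q = 1/(4 + 6) = 1/10. Comparing s² coeff: P = -R = -1/100
Result: (-1/100)/(s - 4) + (1/10)/(s - 4)² + (1/100)/(s + 6)


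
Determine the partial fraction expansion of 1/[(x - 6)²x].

Cover-up at x=0: γ = 1/(0 - 6)² = 1/36. Cover-up at x=6: β = 1/(6 - 0) = 1/6. Comparing x² coeff: α = -γ = -1/36
Result: (-1/36)/(x - 6) + (1/6)/(x - 6)² + (1/36)/x


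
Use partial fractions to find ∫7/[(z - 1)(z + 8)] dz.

Decompose: 7/[(z - 1)(z + 8)] = (7/9)/(z - 1) - (7/9)/(z + 8). Integrate each term: (7/9) ln|(z - 1)| - (7/9) ln|(z + 8)| + C


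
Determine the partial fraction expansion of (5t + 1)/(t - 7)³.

(5t + 1) = α(t - 7)² + β(t - 7) + γ. At t = 7: γ = 5·7 + 1 = 36. Coefficients: α = 0, β = 5
Result: 5/(t - 7)² + 36/(t - 7)³


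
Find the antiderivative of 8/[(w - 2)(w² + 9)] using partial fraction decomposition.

Cover-up at w=2: P = 8/(2²+9) = 8/13. Coeff matching: Q = -8/13, R = -16/13. Decomposition: (8/13)/(w - 2) - ((8/13)w + 16/13)/(w² + 9). Integrate: linear → ln, quadratic → (1/2)ln + arctan: (8/13) ln|(w - 2)| - (4/13) ln(w² + 9) - (16/39) arctan(w/3) + C


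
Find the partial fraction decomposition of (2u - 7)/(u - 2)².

(2u - 7) = P(u - 2) + Q. At u = 2: Q = 2·2 - 7 = -3. Coeff of u: P = 2
Result: 2/(u - 2) - 3/(u - 2)²


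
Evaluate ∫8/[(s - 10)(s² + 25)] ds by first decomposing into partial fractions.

Cover-up at s=10: A = 8/(10²+25) = 8/125. Coeff matching: B = -8/125, C = -16/25. Decomposition: (8/125)/(s - 10) - ((8/125)s + 16/25)/(s² + 25). Integrate: linear → ln, quadratic → (1/2)ln + arctan: (8/125) ln|(s - 10)| - (4/125) ln(s² + 25) - (16/125) arctan(s/5) + C


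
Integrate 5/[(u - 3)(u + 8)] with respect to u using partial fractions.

Decompose: 5/[(u - 3)(u + 8)] = (5/11)/(u - 3) - (5/11)/(u + 8). Integrate each term: (5/11) ln|(u - 3)| - (5/11) ln|(u + 8)| + C


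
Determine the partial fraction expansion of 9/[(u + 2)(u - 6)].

9/(u + 2)(u - 6) = A/(u + 2) + B/(u - 6). A = 9/(-2 - 6) = -9/8, B = 9/(6 + 2) = 9/8
Result: (-9/8)/(u + 2) + (9/8)/(u - 6)


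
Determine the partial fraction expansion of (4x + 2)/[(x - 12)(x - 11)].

At x=12: α = (4·12 + 2)/(12 - 11) = 50. At x=11: β = (4·11 + 2)/(11 - 12) = -46
Result: 50/(x - 12) - 46/(x - 11)


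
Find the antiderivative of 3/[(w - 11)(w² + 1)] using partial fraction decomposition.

Cover-up at w=11: P = 3/(11²+1) = 3/122. Coeff matching: Q = -3/122, R = -33/122. Decomposition: (3/122)/(w - 11) - ((3/122)w + 33/122)/(w² + 1). Integrate: linear → ln, quadratic → (1/2)ln + arctan: (3/122) ln|(w - 11)| - (3/244) ln(w² + 1) - (33/122) arctan(w) + C


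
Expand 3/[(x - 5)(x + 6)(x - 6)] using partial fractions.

Using cover-up method: P = -3/11, Q = 1/44, R = 1/4
Result: (-3/11)/(x - 5) + (1/44)/(x + 6) + (1/4)/(x - 6)


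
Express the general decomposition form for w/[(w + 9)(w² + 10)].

Linear + irreducible quadratic: P/(w + 9) + (Qw + R)/(w² + 10)


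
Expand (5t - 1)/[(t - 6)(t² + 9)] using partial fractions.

At t=6: α = (5·6 - 1)/(6² + 9) = 29/45. β = -α = -29/45, γ = 5 - 6·α = 17/15
Result: (29/45)/(t - 6) - ((29/45)t - 17/15)/(t² + 9)


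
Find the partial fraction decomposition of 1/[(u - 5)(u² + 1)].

Cover-up at u = 5: A = 1/(5² + 1) = 1/26. Then B = -A = -1/26, C = -A·(0 + 5) = -5/26
Result: (1/26)/(u - 5) - ((1/26)u + 5/26)/(u² + 1)


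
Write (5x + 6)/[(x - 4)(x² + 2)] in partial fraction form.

At x=4: A = (5·4 + 6)/(4² + 2) = 13/9. B = -A = -13/9, C = 5 - 4·A = -7/9
Result: (13/9)/(x - 4) - ((13/9)x + 7/9)/(x² + 2)


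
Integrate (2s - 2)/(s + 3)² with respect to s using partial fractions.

Decompose: A = 2, B = 2·(-3) - 2 = -8, so (2s - 2)/(s + 3)² = 2/(s + 3) - 8/(s + 3)². Integrate: ∫ A/(s + 3) ds = 2 ln|(s + 3)|; ∫ B/(s + 3)² ds = 8/(s + 3). Sum: 2 ln|(s + 3)| + 8/(s + 3) + C


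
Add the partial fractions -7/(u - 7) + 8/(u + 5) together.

Common denominator (u - 7)(u + 5). Numerator: -7(u + 5) + 8(u - 7) = (-7u - 35) + (8u - 56) = u - 91
Result: (u - 91)/[(u - 7)(u + 5)]


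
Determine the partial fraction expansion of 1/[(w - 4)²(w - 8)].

Cover-up at w=8: C = 1/(8 - 4)² = 1/16. Cover-up at w=4: B = 1/(4 - 8) = -1/4. Comparing w² coeff: A = -C = -1/16
Result: (-1/16)/(w - 4) - (1/4)/(w - 4)² + (1/16)/(w - 8)


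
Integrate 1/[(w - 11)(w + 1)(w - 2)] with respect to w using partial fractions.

Cover-up: A = 1/108, B = 1/36, C = -1/27. Decomposition: (1/108)/(w - 11) + (1/36)/(w + 1) - (1/27)/(w - 2). Integrate each term: (1/108) ln|(w - 11)| + (1/36) ln|(w + 1)| - (1/27) ln|(w - 2)| + C


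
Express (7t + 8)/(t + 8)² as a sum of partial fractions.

(7t + 8) = A(t + 8) + B. At t = -8: B = 7·(-8) + 8 = -48. Coeff of t: A = 7
Result: 7/(t + 8) - 48/(t + 8)²
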